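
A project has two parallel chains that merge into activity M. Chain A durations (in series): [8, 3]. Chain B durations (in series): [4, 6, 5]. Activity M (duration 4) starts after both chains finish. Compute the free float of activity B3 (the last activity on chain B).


ES(B3) = sum of predecessors on chain B = 10
EF(B3) = ES + duration = 10 + 5 = 15
Successor of B3 is M. ES(M) = max(sum(A), sum(B)) = max(11, 15) = 15
Free float = ES(successor) - EF(current) = 15 - 15 = 0

0


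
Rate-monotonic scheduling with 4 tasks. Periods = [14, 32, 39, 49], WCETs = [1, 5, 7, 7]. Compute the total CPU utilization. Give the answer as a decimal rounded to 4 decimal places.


Compute individual utilizations (exact fractions):
  Task 1: C/T = 1/14 (approx. 0.0714)
  Task 2: C/T = 5/32 (approx. 0.1563)
  Task 3: C/T = 7/39 (approx. 0.1795)
  Task 4: C/T = 7/49 = 1/7 (approx. 0.1429)
Total utilization U = 1/14 + 5/32 + 7/39 + 1/7 = 4805/8736
Rounded to 4 decimal places: U = 0.5500
RM (Liu & Layland) bound for 4 tasks = 0.756828; compare with U = 4805/8736 (approx. 0.550023)
U <= bound, so schedulable by RM sufficient condition.

0.5500


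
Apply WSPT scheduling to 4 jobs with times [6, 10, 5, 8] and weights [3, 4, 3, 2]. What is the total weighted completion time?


Compute p/w ratios and sort ascending (WSPT): [(5, 3), (6, 3), (10, 4), (8, 2)]
Compute weighted completion times:
  Job (p=5,w=3): C=5, w*C=3*5=15
  Job (p=6,w=3): C=11, w*C=3*11=33
  Job (p=10,w=4): C=21, w*C=4*21=84
  Job (p=8,w=2): C=29, w*C=2*29=58
Total weighted completion time = 190

190


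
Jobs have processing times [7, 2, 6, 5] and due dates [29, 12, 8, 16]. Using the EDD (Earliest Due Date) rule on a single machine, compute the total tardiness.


Sort by due date (EDD order): [(6, 8), (2, 12), (5, 16), (7, 29)]
Compute completion times and tardiness:
  Job 1: p=6, d=8, C=6, tardiness=max(0,6-8)=0
  Job 2: p=2, d=12, C=8, tardiness=max(0,8-12)=0
  Job 3: p=5, d=16, C=13, tardiness=max(0,13-16)=0
  Job 4: p=7, d=29, C=20, tardiness=max(0,20-29)=0
Total tardiness = 0

0


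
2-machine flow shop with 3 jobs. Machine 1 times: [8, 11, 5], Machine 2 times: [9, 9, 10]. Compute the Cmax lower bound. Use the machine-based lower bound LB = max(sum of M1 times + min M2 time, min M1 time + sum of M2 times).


LB1 = sum(M1 times) + min(M2 times) = 24 + 9 = 33
LB2 = min(M1 times) + sum(M2 times) = 5 + 28 = 33
Lower bound = max(LB1, LB2) = max(33, 33) = 33

33


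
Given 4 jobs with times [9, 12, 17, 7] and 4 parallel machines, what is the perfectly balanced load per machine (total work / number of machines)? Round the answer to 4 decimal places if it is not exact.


Total processing time = 9 + 12 + 17 + 7 = 45
Number of machines = 4
Ideal balanced load = 45 / 4 = 11.25

11.25


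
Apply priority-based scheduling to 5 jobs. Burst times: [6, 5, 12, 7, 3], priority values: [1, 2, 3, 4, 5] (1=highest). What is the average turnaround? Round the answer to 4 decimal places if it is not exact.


Sort by priority (ascending = highest first):
Order: [(1, 6), (2, 5), (3, 12), (4, 7), (5, 3)]
Completion times:
  Priority 1, burst=6, C=6
  Priority 2, burst=5, C=11
  Priority 3, burst=12, C=23
  Priority 4, burst=7, C=30
  Priority 5, burst=3, C=33
Average turnaround = 103/5 = 20.6

20.6


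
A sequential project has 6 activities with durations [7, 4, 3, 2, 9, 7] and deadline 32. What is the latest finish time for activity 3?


LF(activity 3) = deadline - sum of successor durations
Successors: activities 4 through 6 with durations [2, 9, 7]
Sum of successor durations = 18
LF = 32 - 18 = 14

14


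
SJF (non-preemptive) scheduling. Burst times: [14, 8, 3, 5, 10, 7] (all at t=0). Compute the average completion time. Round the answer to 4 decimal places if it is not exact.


SJF order (ascending): [3, 5, 7, 8, 10, 14]
Completion times:
  Job 1: burst=3, C=3
  Job 2: burst=5, C=8
  Job 3: burst=7, C=15
  Job 4: burst=8, C=23
  Job 5: burst=10, C=33
  Job 6: burst=14, C=47
Average completion = 129/6 = 21.5

21.5


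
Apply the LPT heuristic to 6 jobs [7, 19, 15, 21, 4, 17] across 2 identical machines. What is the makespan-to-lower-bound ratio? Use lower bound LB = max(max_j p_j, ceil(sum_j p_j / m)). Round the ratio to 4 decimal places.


LPT order: [21, 19, 17, 15, 7, 4]
Machine loads after assignment: [43, 40]
LPT makespan = 43
Lower bound = max(max_job, ceil(total/2)) = max(21, 42) = 42
Ratio = 43 / 42 = 1.0238

1.0238


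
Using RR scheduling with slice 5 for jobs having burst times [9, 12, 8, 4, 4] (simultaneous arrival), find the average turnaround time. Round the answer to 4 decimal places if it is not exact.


Time quantum = 5
Execution trace:
  J1 runs 5 units, time = 5
  J2 runs 5 units, time = 10
  J3 runs 5 units, time = 15
  J4 runs 4 units, time = 19
  J5 runs 4 units, time = 23
  J1 runs 4 units, time = 27
  J2 runs 5 units, time = 32
  J3 runs 3 units, time = 35
  J2 runs 2 units, time = 37
Finish times: [27, 37, 35, 19, 23]
Average turnaround = 141/5 = 28.2

28.2


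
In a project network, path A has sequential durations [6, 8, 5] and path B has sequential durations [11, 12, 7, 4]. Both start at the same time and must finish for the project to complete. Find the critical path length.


Path A total = 6 + 8 + 5 = 19
Path B total = 11 + 12 + 7 + 4 = 34
Critical path = longest path = max(19, 34) = 34

34


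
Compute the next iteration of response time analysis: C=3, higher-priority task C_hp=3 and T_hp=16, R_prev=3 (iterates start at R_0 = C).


R_next = C + ceil(R_prev / T_hp) * C_hp
ceil(3 / 16) = ceil(0.1875) = 1
Interference = 1 * 3 = 3
R_next = 3 + 3 = 6

6


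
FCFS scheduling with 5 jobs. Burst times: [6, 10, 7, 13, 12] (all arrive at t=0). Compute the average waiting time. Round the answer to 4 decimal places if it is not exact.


FCFS order (as given): [6, 10, 7, 13, 12]
Waiting times:
  Job 1: wait = 0
  Job 2: wait = 6
  Job 3: wait = 16
  Job 4: wait = 23
  Job 5: wait = 36
Sum of waiting times = 81
Average waiting time = 81/5 = 16.2

16.2


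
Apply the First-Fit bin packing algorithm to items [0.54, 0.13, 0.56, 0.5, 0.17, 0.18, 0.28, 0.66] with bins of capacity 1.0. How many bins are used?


Place items sequentially using First-Fit:
  Item 0.54 -> new Bin 1
  Item 0.13 -> Bin 1 (now 0.67)
  Item 0.56 -> new Bin 2
  Item 0.5 -> new Bin 3
  Item 0.17 -> Bin 1 (now 0.84)
  Item 0.18 -> Bin 2 (now 0.74)
  Item 0.28 -> Bin 3 (now 0.78)
  Item 0.66 -> new Bin 4
Total bins used = 4

4


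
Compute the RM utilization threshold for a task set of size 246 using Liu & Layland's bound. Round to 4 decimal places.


Compute 2^(1/246) = 1.0028216448
Subtract 1: 1.0028216448 - 1 = 0.0028216448
Multiply by n: 246 * 0.0028216448 = 0.6941246208
Round to 4 dp: 0.6941

0.6941


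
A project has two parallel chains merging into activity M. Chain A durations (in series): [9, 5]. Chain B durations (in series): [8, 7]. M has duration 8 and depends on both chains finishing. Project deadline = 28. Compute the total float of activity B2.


Forward pass: ES(B2) = sum of predecessors on chain B = 8
EF = ES + duration = 8 + 7 = 15
Backward pass: LF(M) = deadline = 28; LS(M) = 28 - 8 = 20
LF(B2) = LS(M) - sum(successors on chain B) = 20 - 0 = 20
LS = LF - duration = 20 - 7 = 13
Total float = LS - ES = 13 - 8 = 5

5


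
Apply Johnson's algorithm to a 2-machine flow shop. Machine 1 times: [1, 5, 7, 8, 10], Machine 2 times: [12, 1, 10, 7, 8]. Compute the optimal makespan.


Apply Johnson's rule:
  Group 1 (a <= b): [(1, 1, 12), (3, 7, 10)]
  Group 2 (a > b): [(5, 10, 8), (4, 8, 7), (2, 5, 1)]
Optimal job order: [1, 3, 5, 4, 2]
Schedule:
  Job 1: M1 done at 1, M2 done at 13
  Job 3: M1 done at 8, M2 done at 23
  Job 5: M1 done at 18, M2 done at 31
  Job 4: M1 done at 26, M2 done at 38
  Job 2: M1 done at 31, M2 done at 39
Makespan = 39

39


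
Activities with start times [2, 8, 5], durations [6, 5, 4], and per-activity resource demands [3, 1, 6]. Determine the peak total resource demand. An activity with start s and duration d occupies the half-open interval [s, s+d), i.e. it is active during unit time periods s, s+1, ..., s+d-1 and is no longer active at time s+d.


Each activity i is active on [start_i, start_i + duration_i).
Compute total resource usage per time slot:
  t=0: active resources = [], total = 0
  t=1: active resources = [], total = 0
  t=2: active resources = [3], total = 3
  t=3: active resources = [3], total = 3
  t=4: active resources = [3], total = 3
  t=5: active resources = [3, 6], total = 9
  t=6: active resources = [3, 6], total = 9
  t=7: active resources = [3, 6], total = 9
  t=8: active resources = [1, 6], total = 7
  t=9: active resources = [1], total = 1
  t=10: active resources = [1], total = 1
  t=11: active resources = [1], total = 1
  t=12: active resources = [1], total = 1
Peak resource demand = 9

9


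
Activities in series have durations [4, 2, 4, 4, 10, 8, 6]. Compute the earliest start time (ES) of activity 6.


Activity 6 starts after activities 1 through 5 complete.
Predecessor durations: [4, 2, 4, 4, 10]
ES = 4 + 2 + 4 + 4 + 10 = 24

24


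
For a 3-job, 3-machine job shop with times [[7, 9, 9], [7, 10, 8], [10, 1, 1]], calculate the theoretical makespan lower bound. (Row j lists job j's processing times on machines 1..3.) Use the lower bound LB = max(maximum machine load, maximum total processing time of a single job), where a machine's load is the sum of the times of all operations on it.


Machine loads:
  Machine 1: 7 + 7 + 10 = 24
  Machine 2: 9 + 10 + 1 = 20
  Machine 3: 9 + 8 + 1 = 18
Max machine load = 24
Job totals:
  Job 1: 25
  Job 2: 25
  Job 3: 12
Max job total = 25
Lower bound = max(24, 25) = 25

25


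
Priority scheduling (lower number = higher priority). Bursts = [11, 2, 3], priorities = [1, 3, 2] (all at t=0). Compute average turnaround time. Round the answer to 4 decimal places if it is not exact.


Sort by priority (ascending = highest first):
Order: [(1, 11), (2, 3), (3, 2)]
Completion times:
  Priority 1, burst=11, C=11
  Priority 2, burst=3, C=14
  Priority 3, burst=2, C=16
Average turnaround = 41/3 = 13.6667

13.6667


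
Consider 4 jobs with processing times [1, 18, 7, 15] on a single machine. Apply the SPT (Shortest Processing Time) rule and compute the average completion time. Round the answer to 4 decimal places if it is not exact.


Sort jobs by processing time (SPT order): [1, 7, 15, 18]
Compute completion times sequentially:
  Job 1: processing = 1, completes at 1
  Job 2: processing = 7, completes at 8
  Job 3: processing = 15, completes at 23
  Job 4: processing = 18, completes at 41
Sum of completion times = 73
Average completion time = 73/4 = 18.25

18.25


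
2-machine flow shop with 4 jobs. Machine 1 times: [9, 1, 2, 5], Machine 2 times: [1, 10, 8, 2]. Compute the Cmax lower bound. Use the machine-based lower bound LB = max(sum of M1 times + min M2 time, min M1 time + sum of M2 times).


LB1 = sum(M1 times) + min(M2 times) = 17 + 1 = 18
LB2 = min(M1 times) + sum(M2 times) = 1 + 21 = 22
Lower bound = max(LB1, LB2) = max(18, 22) = 22

22


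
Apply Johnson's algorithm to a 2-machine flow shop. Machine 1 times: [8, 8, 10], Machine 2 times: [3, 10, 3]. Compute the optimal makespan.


Apply Johnson's rule:
  Group 1 (a <= b): [(2, 8, 10)]
  Group 2 (a > b): [(1, 8, 3), (3, 10, 3)]
Optimal job order: [2, 1, 3]
Schedule:
  Job 2: M1 done at 8, M2 done at 18
  Job 1: M1 done at 16, M2 done at 21
  Job 3: M1 done at 26, M2 done at 29
Makespan = 29

29


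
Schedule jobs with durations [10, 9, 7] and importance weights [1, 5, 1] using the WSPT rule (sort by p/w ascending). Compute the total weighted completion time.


Compute p/w ratios and sort ascending (WSPT): [(9, 5), (7, 1), (10, 1)]
Compute weighted completion times:
  Job (p=9,w=5): C=9, w*C=5*9=45
  Job (p=7,w=1): C=16, w*C=1*16=16
  Job (p=10,w=1): C=26, w*C=1*26=26
Total weighted completion time = 87

87


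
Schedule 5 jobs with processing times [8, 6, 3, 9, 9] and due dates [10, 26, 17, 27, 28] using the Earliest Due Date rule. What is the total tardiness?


Sort by due date (EDD order): [(8, 10), (3, 17), (6, 26), (9, 27), (9, 28)]
Compute completion times and tardiness:
  Job 1: p=8, d=10, C=8, tardiness=max(0,8-10)=0
  Job 2: p=3, d=17, C=11, tardiness=max(0,11-17)=0
  Job 3: p=6, d=26, C=17, tardiness=max(0,17-26)=0
  Job 4: p=9, d=27, C=26, tardiness=max(0,26-27)=0
  Job 5: p=9, d=28, C=35, tardiness=max(0,35-28)=7
Total tardiness = 7

7


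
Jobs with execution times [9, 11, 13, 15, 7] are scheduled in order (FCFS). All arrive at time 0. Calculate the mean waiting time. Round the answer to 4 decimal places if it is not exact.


FCFS order (as given): [9, 11, 13, 15, 7]
Waiting times:
  Job 1: wait = 0
  Job 2: wait = 9
  Job 3: wait = 20
  Job 4: wait = 33
  Job 5: wait = 48
Sum of waiting times = 110
Average waiting time = 110/5 = 22.0

22.0


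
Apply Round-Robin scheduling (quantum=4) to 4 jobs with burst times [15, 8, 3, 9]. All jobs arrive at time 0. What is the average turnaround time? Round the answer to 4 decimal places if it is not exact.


Time quantum = 4
Execution trace:
  J1 runs 4 units, time = 4
  J2 runs 4 units, time = 8
  J3 runs 3 units, time = 11
  J4 runs 4 units, time = 15
  J1 runs 4 units, time = 19
  J2 runs 4 units, time = 23
  J4 runs 4 units, time = 27
  J1 runs 4 units, time = 31
  J4 runs 1 units, time = 32
  J1 runs 3 units, time = 35
Finish times: [35, 23, 11, 32]
Average turnaround = 101/4 = 25.25

25.25


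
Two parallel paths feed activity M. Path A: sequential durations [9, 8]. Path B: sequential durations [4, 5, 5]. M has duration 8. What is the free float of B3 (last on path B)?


ES(B3) = sum of predecessors on chain B = 9
EF(B3) = ES + duration = 9 + 5 = 14
Successor of B3 is M. ES(M) = max(sum(A), sum(B)) = max(17, 14) = 17
Free float = ES(successor) - EF(current) = 17 - 14 = 3

3


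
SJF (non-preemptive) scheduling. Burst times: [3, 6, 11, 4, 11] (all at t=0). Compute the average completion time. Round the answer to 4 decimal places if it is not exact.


SJF order (ascending): [3, 4, 6, 11, 11]
Completion times:
  Job 1: burst=3, C=3
  Job 2: burst=4, C=7
  Job 3: burst=6, C=13
  Job 4: burst=11, C=24
  Job 5: burst=11, C=35
Average completion = 82/5 = 16.4

16.4


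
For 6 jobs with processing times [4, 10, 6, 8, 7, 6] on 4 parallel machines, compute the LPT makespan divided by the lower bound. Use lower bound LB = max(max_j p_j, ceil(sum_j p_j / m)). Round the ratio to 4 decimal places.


LPT order: [10, 8, 7, 6, 6, 4]
Machine loads after assignment: [10, 8, 11, 12]
LPT makespan = 12
Lower bound = max(max_job, ceil(total/4)) = max(10, 11) = 11
Ratio = 12 / 11 = 1.0909

1.0909


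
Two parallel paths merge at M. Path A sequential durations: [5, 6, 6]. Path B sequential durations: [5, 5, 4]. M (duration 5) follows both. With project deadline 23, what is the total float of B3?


Forward pass: ES(B3) = sum of predecessors on chain B = 10
EF = ES + duration = 10 + 4 = 14
Backward pass: LF(M) = deadline = 23; LS(M) = 23 - 5 = 18
LF(B3) = LS(M) - sum(successors on chain B) = 18 - 0 = 18
LS = LF - duration = 18 - 4 = 14
Total float = LS - ES = 14 - 10 = 4

4


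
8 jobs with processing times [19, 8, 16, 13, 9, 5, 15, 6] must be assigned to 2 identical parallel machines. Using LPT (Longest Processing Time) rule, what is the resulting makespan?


Sort jobs in decreasing order (LPT): [19, 16, 15, 13, 9, 8, 6, 5]
Assign each job to the least loaded machine:
  Machine 1: jobs [19, 13, 8, 6], load = 46
  Machine 2: jobs [16, 15, 9, 5], load = 45
Makespan = max load = 46

46


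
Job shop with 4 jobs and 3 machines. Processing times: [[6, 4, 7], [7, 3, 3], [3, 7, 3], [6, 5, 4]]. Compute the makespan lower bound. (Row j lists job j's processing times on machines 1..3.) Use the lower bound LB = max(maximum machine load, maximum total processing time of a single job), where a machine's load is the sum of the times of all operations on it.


Machine loads:
  Machine 1: 6 + 7 + 3 + 6 = 22
  Machine 2: 4 + 3 + 7 + 5 = 19
  Machine 3: 7 + 3 + 3 + 4 = 17
Max machine load = 22
Job totals:
  Job 1: 17
  Job 2: 13
  Job 3: 13
  Job 4: 15
Max job total = 17
Lower bound = max(22, 17) = 22

22


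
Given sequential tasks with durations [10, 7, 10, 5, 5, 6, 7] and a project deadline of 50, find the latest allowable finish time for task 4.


LF(activity 4) = deadline - sum of successor durations
Successors: activities 5 through 7 with durations [5, 6, 7]
Sum of successor durations = 18
LF = 50 - 18 = 32

32


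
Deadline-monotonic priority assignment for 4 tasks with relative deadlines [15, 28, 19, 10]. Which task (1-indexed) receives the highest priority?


Sort tasks by relative deadline (ascending):
  Task 4: deadline = 10
  Task 1: deadline = 15
  Task 3: deadline = 19
  Task 2: deadline = 28
Priority order (highest first): [4, 1, 3, 2]
Highest priority task = 4

4


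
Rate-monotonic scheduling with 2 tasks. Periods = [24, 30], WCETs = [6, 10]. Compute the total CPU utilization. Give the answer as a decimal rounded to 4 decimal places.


Compute individual utilizations (exact fractions):
  Task 1: C/T = 6/24 = 1/4 (approx. 0.25)
  Task 2: C/T = 10/30 = 1/3 (approx. 0.3333)
Total utilization U = 1/4 + 1/3 = 7/12
Rounded to 4 decimal places: U = 0.5833
RM (Liu & Layland) bound for 2 tasks = 0.828427; compare with U = 7/12 (approx. 0.583333)
U <= bound, so schedulable by RM sufficient condition.

0.5833


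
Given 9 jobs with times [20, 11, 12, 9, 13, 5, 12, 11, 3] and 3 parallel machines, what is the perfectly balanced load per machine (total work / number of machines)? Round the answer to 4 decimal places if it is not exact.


Total processing time = 20 + 11 + 12 + 9 + 13 + 5 + 12 + 11 + 3 = 96
Number of machines = 3
Ideal balanced load = 96 / 3 = 32.0

32.0


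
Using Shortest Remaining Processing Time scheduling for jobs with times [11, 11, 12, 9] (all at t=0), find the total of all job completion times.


Since all jobs arrive at t=0, SRPT equals SPT ordering.
SPT order: [9, 11, 11, 12]
Completion times:
  Job 1: p=9, C=9
  Job 2: p=11, C=20
  Job 3: p=11, C=31
  Job 4: p=12, C=43
Total completion time = 9 + 20 + 31 + 43 = 103

103


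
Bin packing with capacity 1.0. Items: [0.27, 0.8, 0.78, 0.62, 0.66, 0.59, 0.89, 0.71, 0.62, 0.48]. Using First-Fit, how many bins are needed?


Place items sequentially using First-Fit:
  Item 0.27 -> new Bin 1
  Item 0.8 -> new Bin 2
  Item 0.78 -> new Bin 3
  Item 0.62 -> Bin 1 (now 0.89)
  Item 0.66 -> new Bin 4
  Item 0.59 -> new Bin 5
  Item 0.89 -> new Bin 6
  Item 0.71 -> new Bin 7
  Item 0.62 -> new Bin 8
  Item 0.48 -> new Bin 9
Total bins used = 9

9


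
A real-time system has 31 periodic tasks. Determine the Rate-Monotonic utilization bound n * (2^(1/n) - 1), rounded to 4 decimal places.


Compute 2^(1/31) = 1.0226114356
Subtract 1: 1.0226114356 - 1 = 0.0226114356
Multiply by n: 31 * 0.0226114356 = 0.7009545036
Round to 4 dp: 0.7010

0.7010


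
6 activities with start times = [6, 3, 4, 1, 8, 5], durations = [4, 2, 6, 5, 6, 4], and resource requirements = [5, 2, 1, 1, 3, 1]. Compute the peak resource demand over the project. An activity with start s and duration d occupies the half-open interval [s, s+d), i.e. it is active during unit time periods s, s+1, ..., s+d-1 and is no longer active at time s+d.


Each activity i is active on [start_i, start_i + duration_i).
Compute total resource usage per time slot:
  t=0: active resources = [], total = 0
  t=1: active resources = [1], total = 1
  t=2: active resources = [1], total = 1
  t=3: active resources = [2, 1], total = 3
  t=4: active resources = [2, 1, 1], total = 4
  t=5: active resources = [1, 1, 1], total = 3
  t=6: active resources = [5, 1, 1], total = 7
  t=7: active resources = [5, 1, 1], total = 7
  t=8: active resources = [5, 1, 3, 1], total = 10
  t=9: active resources = [5, 1, 3], total = 9
  t=10: active resources = [3], total = 3
  t=11: active resources = [3], total = 3
  t=12: active resources = [3], total = 3
  t=13: active resources = [3], total = 3
Peak resource demand = 10

10


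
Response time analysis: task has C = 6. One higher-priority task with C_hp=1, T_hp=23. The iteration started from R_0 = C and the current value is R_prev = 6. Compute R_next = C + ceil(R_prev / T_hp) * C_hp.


R_next = C + ceil(R_prev / T_hp) * C_hp
ceil(6 / 23) = ceil(0.2609) = 1
Interference = 1 * 1 = 1
R_next = 6 + 1 = 7

7


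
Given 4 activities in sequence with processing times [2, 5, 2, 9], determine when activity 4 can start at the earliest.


Activity 4 starts after activities 1 through 3 complete.
Predecessor durations: [2, 5, 2]
ES = 2 + 5 + 2 = 9

9


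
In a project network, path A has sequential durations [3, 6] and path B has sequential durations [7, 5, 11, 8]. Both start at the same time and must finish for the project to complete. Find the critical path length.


Path A total = 3 + 6 = 9
Path B total = 7 + 5 + 11 + 8 = 31
Critical path = longest path = max(9, 31) = 31

31


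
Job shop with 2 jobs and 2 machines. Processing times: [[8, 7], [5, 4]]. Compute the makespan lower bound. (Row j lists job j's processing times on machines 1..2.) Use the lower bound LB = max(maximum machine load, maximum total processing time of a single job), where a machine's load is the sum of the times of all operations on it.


Machine loads:
  Machine 1: 8 + 5 = 13
  Machine 2: 7 + 4 = 11
Max machine load = 13
Job totals:
  Job 1: 15
  Job 2: 9
Max job total = 15
Lower bound = max(13, 15) = 15

15


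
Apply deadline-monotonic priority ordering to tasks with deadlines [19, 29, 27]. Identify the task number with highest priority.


Sort tasks by relative deadline (ascending):
  Task 1: deadline = 19
  Task 3: deadline = 27
  Task 2: deadline = 29
Priority order (highest first): [1, 3, 2]
Highest priority task = 1

1


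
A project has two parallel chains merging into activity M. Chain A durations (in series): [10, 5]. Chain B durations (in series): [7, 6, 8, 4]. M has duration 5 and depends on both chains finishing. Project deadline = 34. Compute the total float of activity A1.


Forward pass: ES(A1) = sum of predecessors on chain A = 0
EF = ES + duration = 0 + 10 = 10
Backward pass: LF(M) = deadline = 34; LS(M) = 34 - 5 = 29
LF(A1) = LS(M) - sum(successors on chain A) = 29 - 5 = 24
LS = LF - duration = 24 - 10 = 14
Total float = LS - ES = 14 - 0 = 14

14


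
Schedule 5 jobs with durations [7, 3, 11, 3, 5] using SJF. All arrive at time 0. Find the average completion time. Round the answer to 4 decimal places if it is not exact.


SJF order (ascending): [3, 3, 5, 7, 11]
Completion times:
  Job 1: burst=3, C=3
  Job 2: burst=3, C=6
  Job 3: burst=5, C=11
  Job 4: burst=7, C=18
  Job 5: burst=11, C=29
Average completion = 67/5 = 13.4

13.4


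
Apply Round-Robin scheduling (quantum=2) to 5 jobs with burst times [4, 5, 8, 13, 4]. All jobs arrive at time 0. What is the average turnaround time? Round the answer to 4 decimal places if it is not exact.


Time quantum = 2
Execution trace:
  J1 runs 2 units, time = 2
  J2 runs 2 units, time = 4
  J3 runs 2 units, time = 6
  J4 runs 2 units, time = 8
  J5 runs 2 units, time = 10
  J1 runs 2 units, time = 12
  J2 runs 2 units, time = 14
  J3 runs 2 units, time = 16
  J4 runs 2 units, time = 18
  J5 runs 2 units, time = 20
  J2 runs 1 units, time = 21
  J3 runs 2 units, time = 23
  J4 runs 2 units, time = 25
  J3 runs 2 units, time = 27
  J4 runs 2 units, time = 29
  J4 runs 2 units, time = 31
  J4 runs 2 units, time = 33
  J4 runs 1 units, time = 34
Finish times: [12, 21, 27, 34, 20]
Average turnaround = 114/5 = 22.8

22.8


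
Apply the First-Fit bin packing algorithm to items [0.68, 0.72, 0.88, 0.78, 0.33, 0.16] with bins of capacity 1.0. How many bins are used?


Place items sequentially using First-Fit:
  Item 0.68 -> new Bin 1
  Item 0.72 -> new Bin 2
  Item 0.88 -> new Bin 3
  Item 0.78 -> new Bin 4
  Item 0.33 -> new Bin 5
  Item 0.16 -> Bin 1 (now 0.84)
Total bins used = 5

5


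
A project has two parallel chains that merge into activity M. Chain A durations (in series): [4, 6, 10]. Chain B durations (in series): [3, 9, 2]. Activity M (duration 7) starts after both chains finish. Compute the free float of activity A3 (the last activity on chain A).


ES(A3) = sum of predecessors on chain A = 10
EF(A3) = ES + duration = 10 + 10 = 20
Successor of A3 is M. ES(M) = max(sum(A), sum(B)) = max(20, 14) = 20
Free float = ES(successor) - EF(current) = 20 - 20 = 0

0


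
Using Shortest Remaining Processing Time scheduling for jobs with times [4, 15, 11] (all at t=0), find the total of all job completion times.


Since all jobs arrive at t=0, SRPT equals SPT ordering.
SPT order: [4, 11, 15]
Completion times:
  Job 1: p=4, C=4
  Job 2: p=11, C=15
  Job 3: p=15, C=30
Total completion time = 4 + 15 + 30 = 49

49


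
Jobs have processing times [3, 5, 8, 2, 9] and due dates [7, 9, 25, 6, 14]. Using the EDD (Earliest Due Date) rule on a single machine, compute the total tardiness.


Sort by due date (EDD order): [(2, 6), (3, 7), (5, 9), (9, 14), (8, 25)]
Compute completion times and tardiness:
  Job 1: p=2, d=6, C=2, tardiness=max(0,2-6)=0
  Job 2: p=3, d=7, C=5, tardiness=max(0,5-7)=0
  Job 3: p=5, d=9, C=10, tardiness=max(0,10-9)=1
  Job 4: p=9, d=14, C=19, tardiness=max(0,19-14)=5
  Job 5: p=8, d=25, C=27, tardiness=max(0,27-25)=2
Total tardiness = 8

8


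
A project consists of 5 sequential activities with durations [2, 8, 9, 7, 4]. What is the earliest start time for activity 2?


Activity 2 starts after activities 1 through 1 complete.
Predecessor durations: [2]
ES = 2 = 2

2


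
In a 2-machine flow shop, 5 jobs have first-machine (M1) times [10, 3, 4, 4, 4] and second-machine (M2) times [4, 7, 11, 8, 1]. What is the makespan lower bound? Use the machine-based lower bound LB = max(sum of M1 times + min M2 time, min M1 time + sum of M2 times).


LB1 = sum(M1 times) + min(M2 times) = 25 + 1 = 26
LB2 = min(M1 times) + sum(M2 times) = 3 + 31 = 34
Lower bound = max(LB1, LB2) = max(26, 34) = 34

34


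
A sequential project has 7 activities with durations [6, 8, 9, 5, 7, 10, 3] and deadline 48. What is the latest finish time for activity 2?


LF(activity 2) = deadline - sum of successor durations
Successors: activities 3 through 7 with durations [9, 5, 7, 10, 3]
Sum of successor durations = 34
LF = 48 - 34 = 14

14


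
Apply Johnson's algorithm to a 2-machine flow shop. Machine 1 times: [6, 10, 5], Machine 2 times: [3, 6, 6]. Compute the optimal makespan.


Apply Johnson's rule:
  Group 1 (a <= b): [(3, 5, 6)]
  Group 2 (a > b): [(2, 10, 6), (1, 6, 3)]
Optimal job order: [3, 2, 1]
Schedule:
  Job 3: M1 done at 5, M2 done at 11
  Job 2: M1 done at 15, M2 done at 21
  Job 1: M1 done at 21, M2 done at 24
Makespan = 24

24


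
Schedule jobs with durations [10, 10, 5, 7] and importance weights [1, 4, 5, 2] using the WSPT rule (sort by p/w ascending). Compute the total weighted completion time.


Compute p/w ratios and sort ascending (WSPT): [(5, 5), (10, 4), (7, 2), (10, 1)]
Compute weighted completion times:
  Job (p=5,w=5): C=5, w*C=5*5=25
  Job (p=10,w=4): C=15, w*C=4*15=60
  Job (p=7,w=2): C=22, w*C=2*22=44
  Job (p=10,w=1): C=32, w*C=1*32=32
Total weighted completion time = 161

161


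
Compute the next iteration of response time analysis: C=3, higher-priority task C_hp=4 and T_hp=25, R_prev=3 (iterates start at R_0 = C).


R_next = C + ceil(R_prev / T_hp) * C_hp
ceil(3 / 25) = ceil(0.12) = 1
Interference = 1 * 4 = 4
R_next = 3 + 4 = 7

7


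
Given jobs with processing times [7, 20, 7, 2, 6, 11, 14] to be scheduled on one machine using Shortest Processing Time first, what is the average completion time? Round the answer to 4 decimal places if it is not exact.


Sort jobs by processing time (SPT order): [2, 6, 7, 7, 11, 14, 20]
Compute completion times sequentially:
  Job 1: processing = 2, completes at 2
  Job 2: processing = 6, completes at 8
  Job 3: processing = 7, completes at 15
  Job 4: processing = 7, completes at 22
  Job 5: processing = 11, completes at 33
  Job 6: processing = 14, completes at 47
  Job 7: processing = 20, completes at 67
Sum of completion times = 194
Average completion time = 194/7 = 27.7143

27.7143


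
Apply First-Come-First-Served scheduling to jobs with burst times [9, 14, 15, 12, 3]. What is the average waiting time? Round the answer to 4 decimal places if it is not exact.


FCFS order (as given): [9, 14, 15, 12, 3]
Waiting times:
  Job 1: wait = 0
  Job 2: wait = 9
  Job 3: wait = 23
  Job 4: wait = 38
  Job 5: wait = 50
Sum of waiting times = 120
Average waiting time = 120/5 = 24.0

24.0


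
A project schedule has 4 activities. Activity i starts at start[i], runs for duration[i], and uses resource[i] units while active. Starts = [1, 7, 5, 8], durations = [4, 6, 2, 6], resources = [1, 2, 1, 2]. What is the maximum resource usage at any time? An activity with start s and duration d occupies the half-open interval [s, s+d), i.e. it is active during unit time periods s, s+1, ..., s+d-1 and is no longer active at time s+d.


Each activity i is active on [start_i, start_i + duration_i).
Compute total resource usage per time slot:
  t=0: active resources = [], total = 0
  t=1: active resources = [1], total = 1
  t=2: active resources = [1], total = 1
  t=3: active resources = [1], total = 1
  t=4: active resources = [1], total = 1
  t=5: active resources = [1], total = 1
  t=6: active resources = [1], total = 1
  t=7: active resources = [2], total = 2
  t=8: active resources = [2, 2], total = 4
  t=9: active resources = [2, 2], total = 4
  t=10: active resources = [2, 2], total = 4
  t=11: active resources = [2, 2], total = 4
  t=12: active resources = [2, 2], total = 4
  t=13: active resources = [2], total = 2
Peak resource demand = 4

4


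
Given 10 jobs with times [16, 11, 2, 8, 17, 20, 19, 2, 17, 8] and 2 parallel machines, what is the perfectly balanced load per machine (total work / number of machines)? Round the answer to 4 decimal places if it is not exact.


Total processing time = 16 + 11 + 2 + 8 + 17 + 20 + 19 + 2 + 17 + 8 = 120
Number of machines = 2
Ideal balanced load = 120 / 2 = 60.0

60.0


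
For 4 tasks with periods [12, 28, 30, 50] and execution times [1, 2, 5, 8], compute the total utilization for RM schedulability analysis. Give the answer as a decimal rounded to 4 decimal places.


Compute individual utilizations (exact fractions):
  Task 1: C/T = 1/12 (approx. 0.0833)
  Task 2: C/T = 2/28 = 1/14 (approx. 0.0714)
  Task 3: C/T = 5/30 = 1/6 (approx. 0.1667)
  Task 4: C/T = 8/50 = 4/25 (approx. 0.16)
Total utilization U = 1/12 + 1/14 + 1/6 + 4/25 = 337/700
Rounded to 4 decimal places: U = 0.4814
RM (Liu & Layland) bound for 4 tasks = 0.756828; compare with U = 337/700 (approx. 0.481429)
U <= bound, so schedulable by RM sufficient condition.

0.4814


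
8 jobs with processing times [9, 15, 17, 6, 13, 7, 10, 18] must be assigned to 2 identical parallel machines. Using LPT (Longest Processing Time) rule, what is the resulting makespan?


Sort jobs in decreasing order (LPT): [18, 17, 15, 13, 10, 9, 7, 6]
Assign each job to the least loaded machine:
  Machine 1: jobs [18, 13, 10, 7], load = 48
  Machine 2: jobs [17, 15, 9, 6], load = 47
Makespan = max load = 48

48


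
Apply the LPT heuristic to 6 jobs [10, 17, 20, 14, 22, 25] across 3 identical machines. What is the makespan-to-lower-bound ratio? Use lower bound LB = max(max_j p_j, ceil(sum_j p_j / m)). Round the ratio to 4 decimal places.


LPT order: [25, 22, 20, 17, 14, 10]
Machine loads after assignment: [35, 36, 37]
LPT makespan = 37
Lower bound = max(max_job, ceil(total/3)) = max(25, 36) = 36
Ratio = 37 / 36 = 1.0278

1.0278


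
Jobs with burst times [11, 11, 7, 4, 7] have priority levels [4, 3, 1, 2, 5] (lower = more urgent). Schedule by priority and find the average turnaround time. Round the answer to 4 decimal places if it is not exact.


Sort by priority (ascending = highest first):
Order: [(1, 7), (2, 4), (3, 11), (4, 11), (5, 7)]
Completion times:
  Priority 1, burst=7, C=7
  Priority 2, burst=4, C=11
  Priority 3, burst=11, C=22
  Priority 4, burst=11, C=33
  Priority 5, burst=7, C=40
Average turnaround = 113/5 = 22.6

22.6


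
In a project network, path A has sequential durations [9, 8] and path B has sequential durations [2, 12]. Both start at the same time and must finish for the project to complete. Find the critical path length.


Path A total = 9 + 8 = 17
Path B total = 2 + 12 = 14
Critical path = longest path = max(17, 14) = 17

17


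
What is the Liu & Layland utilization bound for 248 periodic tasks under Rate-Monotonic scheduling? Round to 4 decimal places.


Compute 2^(1/248) = 1.0027988578
Subtract 1: 1.0027988578 - 1 = 0.0027988578
Multiply by n: 248 * 0.0027988578 = 0.6941167344
Round to 4 dp: 0.6941

0.6941


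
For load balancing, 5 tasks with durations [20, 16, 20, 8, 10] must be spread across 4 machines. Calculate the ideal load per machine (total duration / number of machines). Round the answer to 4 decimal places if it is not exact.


Total processing time = 20 + 16 + 20 + 8 + 10 = 74
Number of machines = 4
Ideal balanced load = 74 / 4 = 18.5

18.5


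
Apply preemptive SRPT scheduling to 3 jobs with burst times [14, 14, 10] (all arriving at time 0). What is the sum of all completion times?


Since all jobs arrive at t=0, SRPT equals SPT ordering.
SPT order: [10, 14, 14]
Completion times:
  Job 1: p=10, C=10
  Job 2: p=14, C=24
  Job 3: p=14, C=38
Total completion time = 10 + 24 + 38 = 72

72


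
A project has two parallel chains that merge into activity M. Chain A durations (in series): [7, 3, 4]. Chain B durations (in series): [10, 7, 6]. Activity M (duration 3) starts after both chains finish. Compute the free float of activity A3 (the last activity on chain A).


ES(A3) = sum of predecessors on chain A = 10
EF(A3) = ES + duration = 10 + 4 = 14
Successor of A3 is M. ES(M) = max(sum(A), sum(B)) = max(14, 23) = 23
Free float = ES(successor) - EF(current) = 23 - 14 = 9

9


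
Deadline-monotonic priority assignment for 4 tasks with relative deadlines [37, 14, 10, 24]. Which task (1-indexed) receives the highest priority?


Sort tasks by relative deadline (ascending):
  Task 3: deadline = 10
  Task 2: deadline = 14
  Task 4: deadline = 24
  Task 1: deadline = 37
Priority order (highest first): [3, 2, 4, 1]
Highest priority task = 3

3


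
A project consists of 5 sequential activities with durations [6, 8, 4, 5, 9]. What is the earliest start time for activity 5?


Activity 5 starts after activities 1 through 4 complete.
Predecessor durations: [6, 8, 4, 5]
ES = 6 + 8 + 4 + 5 = 23

23


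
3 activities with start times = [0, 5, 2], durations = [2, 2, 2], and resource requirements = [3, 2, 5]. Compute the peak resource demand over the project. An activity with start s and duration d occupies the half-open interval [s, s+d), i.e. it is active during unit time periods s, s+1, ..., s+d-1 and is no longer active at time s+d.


Each activity i is active on [start_i, start_i + duration_i).
Compute total resource usage per time slot:
  t=0: active resources = [3], total = 3
  t=1: active resources = [3], total = 3
  t=2: active resources = [5], total = 5
  t=3: active resources = [5], total = 5
  t=4: active resources = [], total = 0
  t=5: active resources = [2], total = 2
  t=6: active resources = [2], total = 2
Peak resource demand = 5

5


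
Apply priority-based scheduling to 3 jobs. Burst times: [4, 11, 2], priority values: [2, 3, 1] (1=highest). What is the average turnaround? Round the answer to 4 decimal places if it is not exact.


Sort by priority (ascending = highest first):
Order: [(1, 2), (2, 4), (3, 11)]
Completion times:
  Priority 1, burst=2, C=2
  Priority 2, burst=4, C=6
  Priority 3, burst=11, C=17
Average turnaround = 25/3 = 8.3333

8.3333


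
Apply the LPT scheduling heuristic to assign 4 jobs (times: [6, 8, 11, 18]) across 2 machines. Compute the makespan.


Sort jobs in decreasing order (LPT): [18, 11, 8, 6]
Assign each job to the least loaded machine:
  Machine 1: jobs [18, 6], load = 24
  Machine 2: jobs [11, 8], load = 19
Makespan = max load = 24

24


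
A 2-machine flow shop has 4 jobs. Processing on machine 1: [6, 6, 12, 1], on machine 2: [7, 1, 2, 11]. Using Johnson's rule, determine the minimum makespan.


Apply Johnson's rule:
  Group 1 (a <= b): [(4, 1, 11), (1, 6, 7)]
  Group 2 (a > b): [(3, 12, 2), (2, 6, 1)]
Optimal job order: [4, 1, 3, 2]
Schedule:
  Job 4: M1 done at 1, M2 done at 12
  Job 1: M1 done at 7, M2 done at 19
  Job 3: M1 done at 19, M2 done at 21
  Job 2: M1 done at 25, M2 done at 26
Makespan = 26

26


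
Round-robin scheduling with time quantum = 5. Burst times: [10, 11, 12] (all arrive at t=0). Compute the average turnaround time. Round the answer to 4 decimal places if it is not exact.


Time quantum = 5
Execution trace:
  J1 runs 5 units, time = 5
  J2 runs 5 units, time = 10
  J3 runs 5 units, time = 15
  J1 runs 5 units, time = 20
  J2 runs 5 units, time = 25
  J3 runs 5 units, time = 30
  J2 runs 1 units, time = 31
  J3 runs 2 units, time = 33
Finish times: [20, 31, 33]
Average turnaround = 84/3 = 28.0

28.0


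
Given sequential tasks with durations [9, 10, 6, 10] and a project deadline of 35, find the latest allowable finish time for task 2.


LF(activity 2) = deadline - sum of successor durations
Successors: activities 3 through 4 with durations [6, 10]
Sum of successor durations = 16
LF = 35 - 16 = 19

19


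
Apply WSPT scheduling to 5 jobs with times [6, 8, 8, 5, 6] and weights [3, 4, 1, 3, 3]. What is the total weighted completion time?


Compute p/w ratios and sort ascending (WSPT): [(5, 3), (6, 3), (8, 4), (6, 3), (8, 1)]
Compute weighted completion times:
  Job (p=5,w=3): C=5, w*C=3*5=15
  Job (p=6,w=3): C=11, w*C=3*11=33
  Job (p=8,w=4): C=19, w*C=4*19=76
  Job (p=6,w=3): C=25, w*C=3*25=75
  Job (p=8,w=1): C=33, w*C=1*33=33
Total weighted completion time = 232

232


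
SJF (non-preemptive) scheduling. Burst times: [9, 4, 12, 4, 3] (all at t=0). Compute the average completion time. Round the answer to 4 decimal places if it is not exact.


SJF order (ascending): [3, 4, 4, 9, 12]
Completion times:
  Job 1: burst=3, C=3
  Job 2: burst=4, C=7
  Job 3: burst=4, C=11
  Job 4: burst=9, C=20
  Job 5: burst=12, C=32
Average completion = 73/5 = 14.6

14.6


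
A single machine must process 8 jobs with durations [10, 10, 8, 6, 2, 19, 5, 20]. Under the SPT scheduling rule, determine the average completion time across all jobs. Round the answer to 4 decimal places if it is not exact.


Sort jobs by processing time (SPT order): [2, 5, 6, 8, 10, 10, 19, 20]
Compute completion times sequentially:
  Job 1: processing = 2, completes at 2
  Job 2: processing = 5, completes at 7
  Job 3: processing = 6, completes at 13
  Job 4: processing = 8, completes at 21
  Job 5: processing = 10, completes at 31
  Job 6: processing = 10, completes at 41
  Job 7: processing = 19, completes at 60
  Job 8: processing = 20, completes at 80
Sum of completion times = 255
Average completion time = 255/8 = 31.875

31.875


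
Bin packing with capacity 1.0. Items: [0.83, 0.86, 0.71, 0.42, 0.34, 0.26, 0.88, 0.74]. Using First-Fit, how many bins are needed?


Place items sequentially using First-Fit:
  Item 0.83 -> new Bin 1
  Item 0.86 -> new Bin 2
  Item 0.71 -> new Bin 3
  Item 0.42 -> new Bin 4
  Item 0.34 -> Bin 4 (now 0.76)
  Item 0.26 -> Bin 3 (now 0.97)
  Item 0.88 -> new Bin 5
  Item 0.74 -> new Bin 6
Total bins used = 6

6


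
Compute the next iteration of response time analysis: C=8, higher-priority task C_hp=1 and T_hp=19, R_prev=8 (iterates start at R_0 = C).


R_next = C + ceil(R_prev / T_hp) * C_hp
ceil(8 / 19) = ceil(0.4211) = 1
Interference = 1 * 1 = 1
R_next = 8 + 1 = 9

9


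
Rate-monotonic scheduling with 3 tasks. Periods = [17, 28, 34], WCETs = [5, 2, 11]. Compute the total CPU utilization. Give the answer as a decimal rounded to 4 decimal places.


Compute individual utilizations (exact fractions):
  Task 1: C/T = 5/17 (approx. 0.2941)
  Task 2: C/T = 2/28 = 1/14 (approx. 0.0714)
  Task 3: C/T = 11/34 (approx. 0.3235)
Total utilization U = 5/17 + 1/14 + 11/34 = 82/119
Rounded to 4 decimal places: U = 0.6891
RM (Liu & Layland) bound for 3 tasks = 0.779763; compare with U = 82/119 (approx. 0.689076)
U <= bound, so schedulable by RM sufficient condition.

0.6891
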